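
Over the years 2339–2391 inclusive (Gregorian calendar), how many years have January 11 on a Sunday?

Track January 11's weekday year by year (advancing +1, or +2 across a Feb 29):
  2339: Wed  2340: Thu (+1)  2341: Sat (+2)  2342: Sun (+1) ✓  2343: Mon (+1)
  2344: Tue (+1)  2345: Thu (+2)  2346: Fri (+1)  2347: Sat (+1)  2348: Sun (+1) ✓
  2349: Tue (+2)  2350: Wed (+1)  2351: Thu (+1)  2352: Fri (+1)  … (25 more years) …
  2378: Wed (+1)  2379: Thu (+1)  2380: Fri (+1)  2381: Sun (+2) ✓  2382: Mon (+1)
  2383: Tue (+1)  2384: Wed (+1)  2385: Fri (+2)  2386: Sat (+1)  2387: Sun (+1) ✓
  2388: Mon (+1)  2389: Wed (+2)  2390: Thu (+1)  2391: Fri (+1)
Sunday years: 2342, 2348, 2353, 2359, 2370, 2376, 2381, 2387 — 8 in total.

8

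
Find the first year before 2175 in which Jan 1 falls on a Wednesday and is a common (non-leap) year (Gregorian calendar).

2166

Jan 1 advances by 2 weekdays after a leap year and by 1 after a common year.
2175: Jan 1 is Sunday.
2174: Saturday
2173: Friday
2172: Wednesday (leap)
2171: Tuesday
2170: Monday
2169: Sunday
2168: Friday (leap)
2167: Thursday
2166: Wednesday
2166 begins on a Wednesday and is a common year.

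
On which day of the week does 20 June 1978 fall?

Tuesday

January 1, 1978 is a Sunday.
June 20 is day 171 of the year, i.e. 170 days after Jan 1.
170 mod 7 = 2, so advance 2 weekdays from Sunday: Tuesday.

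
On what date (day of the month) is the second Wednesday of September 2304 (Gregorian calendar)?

September 1, 2304 is a Thursday, so the first Wednesday is the 7th.
The second Wednesday is 7 + 7 = 14.

14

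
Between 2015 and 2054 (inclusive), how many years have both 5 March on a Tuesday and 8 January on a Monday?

Check each year's weekday for 5 March and 8 January:
  2015: Thu/Thu  2016: Sat/Fri  2017: Sun/Sun  2018: Mon/Mon  2019: Tue/Tue  2020: Thu/Wed  2021: Fri/Fri  2022: Sat/Sat  2023: Sun/Sun  2024: Tue/Mon ✓  2025: Wed/Wed  2026: Thu/Thu  2027: Fri/Fri  2028: Sun/Sat  …(12 more)…  2041: Tue/Tue  2042: Wed/Wed  2043: Thu/Thu  2044: Sat/Fri  2045: Sun/Sun  2046: Mon/Mon  2047: Tue/Tue  2048: Thu/Wed  2049: Fri/Fri  2050: Sat/Sat  2051: Sun/Sun  2052: Tue/Mon ✓  2053: Wed/Wed  2054: Thu/Thu
Both conditions hold in: 2024, 2052 — 2.

2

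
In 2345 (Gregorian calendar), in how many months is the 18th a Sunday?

3

Check the 18th of each month of 2345: Jan 18: Thu, Feb 18: Sun, Mar 18: Sun, Apr 18: Wed, May 18: Fri, Jun 18: Mon, Jul 18: Wed, Aug 18: Sat, Sep 18: Tue, Oct 18: Thu, Nov 18: Sun, Dec 18: Tue.
Sunday occurs in February, March, November — 3 months.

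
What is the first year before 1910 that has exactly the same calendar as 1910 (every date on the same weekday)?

Two years share a calendar iff Jan 1 falls on the same weekday and both are leap or both are common. 1910: Jan 1 is Saturday, common year.
1909: Jan 1 Friday, common
1908: Jan 1 Wednesday, leap
1907: Jan 1 Tuesday, common
1906: Jan 1 Monday, common
1905: Jan 1 Sunday, common
1904: Jan 1 Friday, leap
1903: Jan 1 Thursday, common
1902: Jan 1 Wednesday, common
1901: Jan 1 Tuesday, common
1900: Jan 1 Monday, common
1899: Jan 1 Sunday, common
1898: Jan 1 Saturday, common
1898 matches on both conditions.

1898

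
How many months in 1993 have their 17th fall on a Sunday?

2

Check the 17th of each month of 1993: Jan 17: Sun, Feb 17: Wed, Mar 17: Wed, Apr 17: Sat, May 17: Mon, Jun 17: Thu, Jul 17: Sat, Aug 17: Tue, Sep 17: Fri, Oct 17: Sun, Nov 17: Wed, Dec 17: Fri.
Sunday occurs in January, October — 2 months.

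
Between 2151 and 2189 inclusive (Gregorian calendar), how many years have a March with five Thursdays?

17

March has 31 days; it has five Thursdays when Thursday falls among the first (month-length − 28) days — i.e. when March 1 is one of Thursday/Wednesday/Tuesday.
March 1 by year: 2151:Mon 2152:Wed✓ 2153:Thu✓ 2154:Fri 2155:Sat 2156:Mon 2157:Tue✓ 2158:Wed✓ 2159:Thu✓ 2160:Sat 2161:Sun 2162:Mon 2163:Tue✓ 2164:Thu✓ 2165:Fri …(9 more)… 2175:Wed✓ 2176:Fri 2177:Sat 2178:Sun 2179:Mon 2180:Wed✓ 2181:Thu✓ 2182:Fri 2183:Sat 2184:Mon 2185:Tue✓ 2186:Wed✓ 2187:Thu✓ 2188:Sat 2189:Sun
Years with five Thursdays: 2152, 2153, 2157, 2158, 2159, 2163, 2164, 2168, 2169, 2170, 2174, 2175, 2180, 2181, 2185, 2186, 2187 → 17.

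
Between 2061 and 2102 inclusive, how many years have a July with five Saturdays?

July has 31 days; it has five Saturdays when Saturday falls among the first (month-length − 28) days — i.e. when July 1 is one of Saturday/Friday/Thursday.
July 1 by year: 2061:Fri✓ 2062:Sat✓ 2063:Sun 2064:Tue 2065:Wed 2066:Thu✓ 2067:Fri✓ 2068:Sun 2069:Mon 2070:Tue 2071:Wed 2072:Fri✓ 2073:Sat✓ 2074:Sun 2075:Mon …(12 more)… 2088:Thu✓ 2089:Fri✓ 2090:Sat✓ 2091:Sun 2092:Tue 2093:Wed 2094:Thu✓ 2095:Fri✓ 2096:Sun 2097:Mon 2098:Tue 2099:Wed 2100:Thu✓ 2101:Fri✓ 2102:Sat✓
Years with five Saturdays: 2061, 2062, 2066, 2067, 2072, 2073, 2077, 2078, 2079, 2083, 2084, 2088, 2089, 2090, 2094, 2095, 2100, 2101, 2102 → 19.

19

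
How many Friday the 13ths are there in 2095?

1

Check the 13th of each month of 2095: Jan 13: Thu, Feb 13: Sun, Mar 13: Sun, Apr 13: Wed, May 13: Fri, Jun 13: Mon, Jul 13: Wed, Aug 13: Sat, Sep 13: Tue, Oct 13: Thu, Nov 13: Sun, Dec 13: Tue.
Friday occurs in May — 1 month.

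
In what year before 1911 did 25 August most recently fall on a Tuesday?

1908

From one year to the next, a fixed date's weekday advances by 1, or by 2 when a Feb 29 lies between the two dates.
1911: August 25 is Friday.
1910: Thursday (−1)
1909: Wednesday (−1)
1908: Tuesday (−1)
25 August falls on a Tuesday in 1908.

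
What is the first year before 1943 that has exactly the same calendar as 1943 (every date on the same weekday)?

1937

Two years share a calendar iff Jan 1 falls on the same weekday and both are leap or both are common. 1943: Jan 1 is Friday, common year.
1942: Jan 1 Thursday, common
1941: Jan 1 Wednesday, common
1940: Jan 1 Monday, leap
1939: Jan 1 Sunday, common
1938: Jan 1 Saturday, common
1937: Jan 1 Friday, common
1937 matches on both conditions.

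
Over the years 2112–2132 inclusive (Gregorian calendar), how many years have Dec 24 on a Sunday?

Track Dec 24's weekday year by year (advancing +1, or +2 across a Feb 29):
  2112: Sat  2113: Sun (+1) ✓  2114: Mon (+1)  2115: Tue (+1)  2116: Thu (+2)
  2117: Fri (+1)  2118: Sat (+1)  2119: Sun (+1) ✓  2120: Tue (+2)  2121: Wed (+1)
  2122: Thu (+1)  2123: Fri (+1)  2124: Sun (+2) ✓  2125: Mon (+1)  2126: Tue (+1)
  2127: Wed (+1)  2128: Fri (+2)  2129: Sat (+1)  2130: Sun (+1) ✓  2131: Mon (+1)
  2132: Wed (+2)
Sunday years: 2113, 2119, 2124, 2130 — 4 in total.

4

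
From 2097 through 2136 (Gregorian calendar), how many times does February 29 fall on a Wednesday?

2

Leap years in 2097–2136: 9 of them.
Feb 29 weekday advances by 5 (mod 7) from one leap year to the next four years later (or differs when a century non-leap intervenes).
Leap-day weekdays: 2104:Fri 2108:Wed✓ 2112:Mon 2116:Sat 2120:Thu 2124:Tue 2128:Sun 2132:Fri 2136:Wed✓
Wednesday: 2108, 2136 → 2.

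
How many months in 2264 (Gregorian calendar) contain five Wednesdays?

A month of length L has five Wednesdays iff its first Wednesday is on day ≤ L−28 (so day 1–3 in a 31-day month, 1–2 in a 30-day month, day 1 in a leap February).
Checking each month of 2264: Jan starts Fri (31d); Feb starts Mon (29d); Mar starts Tue (31d) ✓; Apr starts Fri (30d); May starts Sun (31d); Jun starts Wed (30d) ✓; Jul starts Fri (31d); Aug starts Mon (31d) ✓; Sep starts Thu (30d); Oct starts Sat (31d); Nov starts Tue (30d) ✓; Dec starts Thu (31d).
Five-Wednesday months: March, June, August, November → 4.

4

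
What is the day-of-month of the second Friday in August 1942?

August 1, 1942 is a Saturday, so the first Friday is the 7th.
The second Friday is 7 + 7 = 14.

14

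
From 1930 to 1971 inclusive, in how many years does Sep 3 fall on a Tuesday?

Track Sep 3's weekday year by year (advancing +1, or +2 across a Feb 29):
  1930: Wed  1931: Thu (+1)  1932: Sat (+2)  1933: Sun (+1)  1934: Mon (+1)
  1935: Tue (+1) ✓  1936: Thu (+2)  1937: Fri (+1)  1938: Sat (+1)  1939: Sun (+1)
  1940: Tue (+2) ✓  1941: Wed (+1)  1942: Thu (+1)  1943: Fri (+1)  … (14 more years) …
  1958: Wed (+1)  1959: Thu (+1)  1960: Sat (+2)  1961: Sun (+1)  1962: Mon (+1)
  1963: Tue (+1) ✓  1964: Thu (+2)  1965: Fri (+1)  1966: Sat (+1)  1967: Sun (+1)
  1968: Tue (+2) ✓  1969: Wed (+1)  1970: Thu (+1)  1971: Fri (+1)
Tuesday years: 1935, 1940, 1946, 1957, 1963, 1968 — 6 in total.

6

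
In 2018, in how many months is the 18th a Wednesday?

Check the 18th of each month of 2018: Jan 18: Thu, Feb 18: Sun, Mar 18: Sun, Apr 18: Wed, May 18: Fri, Jun 18: Mon, Jul 18: Wed, Aug 18: Sat, Sep 18: Tue, Oct 18: Thu, Nov 18: Sun, Dec 18: Tue.
Wednesday occurs in April, July — 2 months.

2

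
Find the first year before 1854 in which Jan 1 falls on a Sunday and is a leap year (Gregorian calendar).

Jan 1 advances by 2 weekdays after a leap year and by 1 after a common year.
1854: Jan 1 is Sunday.
1853: Saturday
1852: Thursday (leap)
1851: Wednesday
1850: Tuesday
1849: Monday
1848: Saturday (leap)
1847: Friday
1846: Thursday
1845: Wednesday
1844: Monday (leap)
1843: Sunday
1842: Saturday
1841: Friday
1840: Wednesday (leap)
1839: Tuesday
1838: Monday
1837: Sunday
1836: Friday (leap)
1835: Thursday
1834: Wednesday
1833: Tuesday
1832: Sunday (leap)
1832 begins on a Sunday and is a leap year.

1832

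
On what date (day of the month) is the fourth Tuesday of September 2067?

27

September 1, 2067 is a Thursday, so the first Tuesday is the 6th.
The fourth Tuesday is 6 + 21 = 27.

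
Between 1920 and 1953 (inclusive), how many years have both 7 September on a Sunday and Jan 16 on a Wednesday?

Check each year's weekday for 7 September and Jan 16:
  1920: Tue/Fri  1921: Wed/Sun  1922: Thu/Mon  1923: Fri/Tue  1924: Sun/Wed ✓  1925: Mon/Fri  1926: Tue/Sat  1927: Wed/Sun  1928: Fri/Mon  1929: Sat/Wed  1930: Sun/Thu  1931: Mon/Fri  1932: Wed/Sat  1933: Thu/Mon  …(6 more)…  1940: Sat/Tue  1941: Sun/Thu  1942: Mon/Fri  1943: Tue/Sat  1944: Thu/Sun  1945: Fri/Tue  1946: Sat/Wed  1947: Sun/Thu  1948: Tue/Fri  1949: Wed/Sun  1950: Thu/Mon  1951: Fri/Tue  1952: Sun/Wed ✓  1953: Mon/Fri
Both conditions hold in: 1924, 1952 — 2.

2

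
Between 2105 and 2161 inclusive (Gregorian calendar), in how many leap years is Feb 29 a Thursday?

2

Leap years in 2105–2161: 14 of them.
Feb 29 weekday advances by 5 (mod 7) from one leap year to the next four years later (or differs when a century non-leap intervenes).
Leap-day weekdays: 2108:Wed 2112:Mon 2116:Sat 2120:Thu✓ 2124:Tue 2128:Sun 2132:Fri 2136:Wed 2140:Mon 2144:Sat 2148:Thu✓ 2152:Tue 2156:Sun 2160:Fri
Thursday: 2120, 2148 → 2.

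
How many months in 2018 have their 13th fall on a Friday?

Check the 13th of each month of 2018: Jan 13: Sat, Feb 13: Tue, Mar 13: Tue, Apr 13: Fri, May 13: Sun, Jun 13: Wed, Jul 13: Fri, Aug 13: Mon, Sep 13: Thu, Oct 13: Sat, Nov 13: Tue, Dec 13: Thu.
Friday occurs in April, July — 2 months.

2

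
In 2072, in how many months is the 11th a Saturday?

1

Check the 11th of each month of 2072: Jan 11: Mon, Feb 11: Thu, Mar 11: Fri, Apr 11: Mon, May 11: Wed, Jun 11: Sat, Jul 11: Mon, Aug 11: Thu, Sep 11: Sun, Oct 11: Tue, Nov 11: Fri, Dec 11: Sun.
Saturday occurs in June — 1 month.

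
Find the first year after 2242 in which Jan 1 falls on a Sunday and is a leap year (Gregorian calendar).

2260

Jan 1 advances by 2 weekdays after a leap year and by 1 after a common year.
2242: Jan 1 is Saturday.
2243: Sunday
2244: Monday (leap)
2245: Wednesday
2246: Thursday
2247: Friday
2248: Saturday (leap)
2249: Monday
2250: Tuesday
2251: Wednesday
2252: Thursday (leap)
2253: Saturday
2254: Sunday
2255: Monday
2256: Tuesday (leap)
2257: Thursday
2258: Friday
2259: Saturday
2260: Sunday (leap)
2260 begins on a Sunday and is a leap year.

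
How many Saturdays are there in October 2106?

5

October 2106 has 31 days and begins on Friday.
The first Saturday is October 2.
Saturdays fall on 2, 9, 16, 23, 30 — that's 5.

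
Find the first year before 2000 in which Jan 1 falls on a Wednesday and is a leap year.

1992

Jan 1 advances by 2 weekdays after a leap year and by 1 after a common year.
2000: Jan 1 is Saturday (leap).
1999: Friday
1998: Thursday
1997: Wednesday
1996: Monday (leap)
1995: Sunday
1994: Saturday
1993: Friday
1992: Wednesday (leap)
1992 begins on a Wednesday and is a leap year.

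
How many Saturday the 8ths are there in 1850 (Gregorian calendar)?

1

Check the 8th of each month of 1850: Jan 8: Tue, Feb 8: Fri, Mar 8: Fri, Apr 8: Mon, May 8: Wed, Jun 8: Sat, Jul 8: Mon, Aug 8: Thu, Sep 8: Sun, Oct 8: Tue, Nov 8: Fri, Dec 8: Sun.
Saturday occurs in June — 1 month.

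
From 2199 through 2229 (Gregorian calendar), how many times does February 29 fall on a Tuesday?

Leap years in 2199–2229: 7 of them.
Feb 29 weekday advances by 5 (mod 7) from one leap year to the next four years later (or differs when a century non-leap intervenes).
Leap-day weekdays: 2204:Wed 2208:Mon 2212:Sat 2216:Thu 2220:Tue✓ 2224:Sun 2228:Fri
Tuesday: 2220 → 1.

1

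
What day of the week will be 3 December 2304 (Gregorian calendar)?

Saturday

January 1, 2304 is a Friday.
December 3 is day 338 of the year, i.e. 337 days after Jan 1.
337 mod 7 = 1, so advance 1 weekday from Friday: Saturday.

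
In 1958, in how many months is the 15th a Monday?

Check the 15th of each month of 1958: Jan 15: Wed, Feb 15: Sat, Mar 15: Sat, Apr 15: Tue, May 15: Thu, Jun 15: Sun, Jul 15: Tue, Aug 15: Fri, Sep 15: Mon, Oct 15: Wed, Nov 15: Sat, Dec 15: Mon.
Monday occurs in September, December — 2 months.

2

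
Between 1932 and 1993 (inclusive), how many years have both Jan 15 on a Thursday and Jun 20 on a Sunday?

2

Check each year's weekday for Jan 15 and Jun 20:
  1932: Fri/Mon  1933: Sun/Tue  1934: Mon/Wed  1935: Tue/Thu  1936: Wed/Sat  1937: Fri/Sun  1938: Sat/Mon  1939: Sun/Tue  1940: Mon/Thu  1941: Wed/Fri  1942: Thu/Sat  1943: Fri/Sun  1944: Sat/Tue  1945: Mon/Wed  …(34 more)…  1980: Tue/Fri  1981: Thu/Sat  1982: Fri/Sun  1983: Sat/Mon  1984: Sun/Wed  1985: Tue/Thu  1986: Wed/Fri  1987: Thu/Sat  1988: Fri/Mon  1989: Sun/Tue  1990: Mon/Wed  1991: Tue/Thu  1992: Wed/Sat  1993: Fri/Sun
Both conditions hold in: 1948, 1976 — 2.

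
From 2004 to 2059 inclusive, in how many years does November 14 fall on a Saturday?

Track November 14's weekday year by year (advancing +1, or +2 across a Feb 29):
  2004: Sun  2005: Mon (+1)  2006: Tue (+1)  2007: Wed (+1)  2008: Fri (+2)
  2009: Sat (+1) ✓  2010: Sun (+1)  2011: Mon (+1)  2012: Wed (+2)  2013: Thu (+1)
  2014: Fri (+1)  2015: Sat (+1) ✓  2016: Mon (+2)  2017: Tue (+1)  … (28 more years) …
  2046: Wed (+1)  2047: Thu (+1)  2048: Sat (+2) ✓  2049: Sun (+1)  2050: Mon (+1)
  2051: Tue (+1)  2052: Thu (+2)  2053: Fri (+1)  2054: Sat (+1) ✓  2055: Sun (+1)
  2056: Tue (+2)  2057: Wed (+1)  2058: Thu (+1)  2059: Fri (+1)
Saturday years: 2009, 2015, 2020, 2026, 2037, 2043, 2048, 2054 — 8 in total.

8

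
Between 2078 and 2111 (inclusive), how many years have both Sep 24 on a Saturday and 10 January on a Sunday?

Check each year's weekday for Sep 24 and 10 January:
  2078: Sat/Mon  2079: Sun/Tue  2080: Tue/Wed  2081: Wed/Fri  2082: Thu/Sat  2083: Fri/Sun  2084: Sun/Mon  2085: Mon/Wed  2086: Tue/Thu  2087: Wed/Fri  2088: Fri/Sat  2089: Sat/Mon  2090: Sun/Tue  2091: Mon/Wed  …(6 more)…  2098: Wed/Fri  2099: Thu/Sat  2100: Fri/Sun  2101: Sat/Mon  2102: Sun/Tue  2103: Mon/Wed  2104: Wed/Thu  2105: Thu/Sat  2106: Fri/Sun  2107: Sat/Mon  2108: Mon/Tue  2109: Tue/Thu  2110: Wed/Fri  2111: Thu/Sat
Both conditions hold in: no year — 0.

0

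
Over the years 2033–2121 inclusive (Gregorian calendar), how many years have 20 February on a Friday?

12

Track 20 February's weekday year by year (advancing +1, or +2 across a Feb 29):
  2033: Sun  2034: Mon (+1)  2035: Tue (+1)  2036: Wed (+1)  2037: Fri (+2) ✓
  2038: Sat (+1)  2039: Sun (+1)  2040: Mon (+1)  2041: Wed (+2)  2042: Thu (+1)
  2043: Fri (+1) ✓  2044: Sat (+1)  2045: Mon (+2)  2046: Tue (+1)  … (61 more years) …
  2108: Mon (+1)  2109: Wed (+2)  2110: Thu (+1)  2111: Fri (+1) ✓  2112: Sat (+1)
  2113: Mon (+2)  2114: Tue (+1)  2115: Wed (+1)  2116: Thu (+1)  2117: Sat (+2)
  2118: Sun (+1)  2119: Mon (+1)  2120: Tue (+1)  2121: Thu (+2)
Friday years: 2037, 2043, 2054, 2060, 2065, 2071, 2082, 2088, 2093, 2099, 2105, 2111 — 12 in total.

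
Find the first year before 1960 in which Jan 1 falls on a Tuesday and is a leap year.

Jan 1 advances by 2 weekdays after a leap year and by 1 after a common year.
1960: Jan 1 is Friday (leap).
1959: Thursday
1958: Wednesday
1957: Tuesday
1956: Sunday (leap)
1955: Saturday
1954: Friday
1953: Thursday
1952: Tuesday (leap)
1952 begins on a Tuesday and is a leap year.

1952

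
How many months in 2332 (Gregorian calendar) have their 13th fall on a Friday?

Check the 13th of each month of 2332: Jan 13: Wed, Feb 13: Sat, Mar 13: Sun, Apr 13: Wed, May 13: Fri, Jun 13: Mon, Jul 13: Wed, Aug 13: Sat, Sep 13: Tue, Oct 13: Thu, Nov 13: Sun, Dec 13: Tue.
Friday occurs in May — 1 month.

1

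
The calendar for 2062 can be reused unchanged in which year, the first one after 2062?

Two years share a calendar iff Jan 1 falls on the same weekday and both are leap or both are common. 2062: Jan 1 is Sunday, common year.
2063: Jan 1 Monday, common
2064: Jan 1 Tuesday, leap
2065: Jan 1 Thursday, common
2066: Jan 1 Friday, common
2067: Jan 1 Saturday, common
2068: Jan 1 Sunday, leap
2069: Jan 1 Tuesday, common
2070: Jan 1 Wednesday, common
2071: Jan 1 Thursday, common
2072: Jan 1 Friday, leap
2073: Jan 1 Sunday, common
2073 matches on both conditions.

2073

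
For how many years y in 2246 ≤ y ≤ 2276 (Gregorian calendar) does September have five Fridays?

September has 30 days; it has five Fridays when Friday falls among the first (month-length − 28) days — i.e. when September 1 is one of Friday/Thursday.
September 1 by year: 2246:Tue 2247:Wed 2248:Fri✓ 2249:Sat 2250:Sun 2251:Mon 2252:Wed 2253:Thu✓ 2254:Fri✓ 2255:Sat 2256:Mon 2257:Tue 2258:Wed 2259:Thu✓ 2260:Sat 2261:Sun 2262:Mon 2263:Tue 2264:Thu✓ 2265:Fri✓ 2266:Sat 2267:Sun 2268:Tue 2269:Wed 2270:Thu✓ 2271:Fri✓ 2272:Sun 2273:Mon 2274:Tue 2275:Wed 2276:Fri✓
Years with five Fridays: 2248, 2253, 2254, 2259, 2264, 2265, 2270, 2271, 2276 → 9.

9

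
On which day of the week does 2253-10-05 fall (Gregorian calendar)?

Wednesday

January 1, 2253 is a Saturday.
October 5 is day 278 of the year, i.e. 277 days after Jan 1.
277 mod 7 = 4, so advance 4 weekdays from Saturday: Wednesday.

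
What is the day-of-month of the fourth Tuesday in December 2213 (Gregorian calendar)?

28

December 1, 2213 is a Wednesday, so the first Tuesday is the 7th.
The fourth Tuesday is 7 + 21 = 28.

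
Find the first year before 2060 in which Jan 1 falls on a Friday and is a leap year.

Jan 1 advances by 2 weekdays after a leap year and by 1 after a common year.
2060: Jan 1 is Thursday (leap).
2059: Wednesday
2058: Tuesday
2057: Monday
2056: Saturday (leap)
2055: Friday
2054: Thursday
2053: Wednesday
2052: Monday (leap)
2051: Sunday
2050: Saturday
2049: Friday
2048: Wednesday (leap)
2047: Tuesday
2046: Monday
2045: Sunday
2044: Friday (leap)
2044 begins on a Friday and is a leap year.

2044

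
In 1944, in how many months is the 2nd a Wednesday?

Check the 2nd of each month of 1944: Jan 2: Sun, Feb 2: Wed, Mar 2: Thu, Apr 2: Sun, May 2: Tue, Jun 2: Fri, Jul 2: Sun, Aug 2: Wed, Sep 2: Sat, Oct 2: Mon, Nov 2: Thu, Dec 2: Sat.
Wednesday occurs in February, August — 2 months.

2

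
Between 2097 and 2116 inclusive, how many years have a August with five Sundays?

9

August has 31 days; it has five Sundays when Sunday falls among the first (month-length − 28) days — i.e. when August 1 is one of Sunday/Saturday/Friday.
August 1 by year: 2097:Thu 2098:Fri✓ 2099:Sat✓ 2100:Sun✓ 2101:Mon 2102:Tue 2103:Wed 2104:Fri✓ 2105:Sat✓ 2106:Sun✓ 2107:Mon 2108:Wed 2109:Thu 2110:Fri✓ 2111:Sat✓ 2112:Mon 2113:Tue 2114:Wed 2115:Thu 2116:Sat✓
Years with five Sundays: 2098, 2099, 2100, 2104, 2105, 2106, 2110, 2111, 2116 → 9.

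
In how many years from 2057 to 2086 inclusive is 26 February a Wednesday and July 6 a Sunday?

Check each year's weekday for 26 February and July 6:
  2057: Mon/Fri  2058: Tue/Sat  2059: Wed/Sun ✓  2060: Thu/Tue  2061: Sat/Wed  2062: Sun/Thu  2063: Mon/Fri  2064: Tue/Sun  2065: Thu/Mon  2066: Fri/Tue  2067: Sat/Wed  2068: Sun/Fri  2069: Tue/Sat  2070: Wed/Sun ✓  2071: Thu/Mon  2072: Fri/Wed  2073: Sun/Thu  2074: Mon/Fri  2075: Tue/Sat  2076: Wed/Mon  2077: Fri/Tue  2078: Sat/Wed  2079: Sun/Thu  2080: Mon/Sat  2081: Wed/Sun ✓  2082: Thu/Mon  2083: Fri/Tue  2084: Sat/Thu  2085: Mon/Fri  2086: Tue/Sat
Both conditions hold in: 2059, 2070, 2081 — 3.

3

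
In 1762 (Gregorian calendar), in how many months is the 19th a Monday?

2

Check the 19th of each month of 1762: Jan 19: Tue, Feb 19: Fri, Mar 19: Fri, Apr 19: Mon, May 19: Wed, Jun 19: Sat, Jul 19: Mon, Aug 19: Thu, Sep 19: Sun, Oct 19: Tue, Nov 19: Fri, Dec 19: Sun.
Monday occurs in April, July — 2 months.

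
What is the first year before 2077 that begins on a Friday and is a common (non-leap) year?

Jan 1 advances by 2 weekdays after a leap year and by 1 after a common year.
2077: Jan 1 is Friday.
2076: Wednesday (leap)
2075: Tuesday
2074: Monday
2073: Sunday
2072: Friday (leap)
2071: Thursday
2070: Wednesday
2069: Tuesday
2068: Sunday (leap)
2067: Saturday
2066: Friday
2066 begins on a Friday and is a common year.

2066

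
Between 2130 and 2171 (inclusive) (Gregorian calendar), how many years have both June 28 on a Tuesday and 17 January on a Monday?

Check each year's weekday for June 28 and 17 January:
  2130: Wed/Tue  2131: Thu/Wed  2132: Sat/Thu  2133: Sun/Sat  2134: Mon/Sun  2135: Tue/Mon ✓  2136: Thu/Tue  2137: Fri/Thu  2138: Sat/Fri  2139: Sun/Sat  2140: Tue/Sun  2141: Wed/Tue  2142: Thu/Wed  2143: Fri/Thu  …(14 more)…  2158: Wed/Tue  2159: Thu/Wed  2160: Sat/Thu  2161: Sun/Sat  2162: Mon/Sun  2163: Tue/Mon ✓  2164: Thu/Tue  2165: Fri/Thu  2166: Sat/Fri  2167: Sun/Sat  2168: Tue/Sun  2169: Wed/Tue  2170: Thu/Wed  2171: Fri/Thu
Both conditions hold in: 2135, 2146, 2157, 2163 — 4.

4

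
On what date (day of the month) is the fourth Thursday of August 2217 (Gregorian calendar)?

28

August 1, 2217 is a Friday, so the first Thursday is the 7th.
The fourth Thursday is 7 + 21 = 28.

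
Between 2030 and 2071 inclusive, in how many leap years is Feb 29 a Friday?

Leap years in 2030–2071: 10 of them.
Feb 29 weekday advances by 5 (mod 7) from one leap year to the next four years later (or differs when a century non-leap intervenes).
Leap-day weekdays: 2032:Sun 2036:Fri✓ 2040:Wed 2044:Mon 2048:Sat 2052:Thu 2056:Tue 2060:Sun 2064:Fri✓ 2068:Wed
Friday: 2036, 2064 → 2.

2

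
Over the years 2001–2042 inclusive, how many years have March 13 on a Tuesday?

7

Track March 13's weekday year by year (advancing +1, or +2 across a Feb 29):
  2001: Tue ✓  2002: Wed (+1)  2003: Thu (+1)  2004: Sat (+2)  2005: Sun (+1)
  2006: Mon (+1)  2007: Tue (+1) ✓  2008: Thu (+2)  2009: Fri (+1)  2010: Sat (+1)
  2011: Sun (+1)  2012: Tue (+2) ✓  2013: Wed (+1)  2014: Thu (+1)  … (14 more years) …
  2029: Tue (+1) ✓  2030: Wed (+1)  2031: Thu (+1)  2032: Sat (+2)  2033: Sun (+1)
  2034: Mon (+1)  2035: Tue (+1) ✓  2036: Thu (+2)  2037: Fri (+1)  2038: Sat (+1)
  2039: Sun (+1)  2040: Tue (+2) ✓  2041: Wed (+1)  2042: Thu (+1)
Tuesday years: 2001, 2007, 2012, 2018, 2029, 2035, 2040 — 7 in total.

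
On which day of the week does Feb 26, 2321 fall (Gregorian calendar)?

Saturday

January 1, 2321 is a Saturday.
February 26 is day 57 of the year, i.e. 56 days after Jan 1.
56 mod 7 = 0, so advance 0 weekdays from Saturday: Saturday.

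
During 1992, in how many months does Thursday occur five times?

A month of length L has five Thursdays iff its first Thursday is on day ≤ L−28 (so day 1–3 in a 31-day month, 1–2 in a 30-day month, day 1 in a leap February).
Checking each month of 1992: Jan starts Wed (31d) ✓; Feb starts Sat (29d); Mar starts Sun (31d); Apr starts Wed (30d) ✓; May starts Fri (31d); Jun starts Mon (30d); Jul starts Wed (31d) ✓; Aug starts Sat (31d); Sep starts Tue (30d); Oct starts Thu (31d) ✓; Nov starts Sun (30d); Dec starts Tue (31d) ✓.
Five-Thursday months: January, April, July, October, December → 5.

5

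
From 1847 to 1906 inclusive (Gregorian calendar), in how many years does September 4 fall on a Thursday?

8

Track September 4's weekday year by year (advancing +1, or +2 across a Feb 29):
  1847: Sat  1848: Mon (+2)  1849: Tue (+1)  1850: Wed (+1)  1851: Thu (+1) ✓
  1852: Sat (+2)  1853: Sun (+1)  1854: Mon (+1)  1855: Tue (+1)  1856: Thu (+2) ✓
  1857: Fri (+1)  1858: Sat (+1)  1859: Sun (+1)  1860: Tue (+2)  … (32 more years) …
  1893: Mon (+1)  1894: Tue (+1)  1895: Wed (+1)  1896: Fri (+2)  1897: Sat (+1)
  1898: Sun (+1)  1899: Mon (+1)  1900: Tue (+1)  1901: Wed (+1)  1902: Thu (+1) ✓
  1903: Fri (+1)  1904: Sun (+2)  1905: Mon (+1)  1906: Tue (+1)
Thursday years: 1851, 1856, 1862, 1873, 1879, 1884, 1890, 1902 — 8 in total.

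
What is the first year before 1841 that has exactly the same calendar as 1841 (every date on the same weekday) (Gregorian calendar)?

1830

Two years share a calendar iff Jan 1 falls on the same weekday and both are leap or both are common. 1841: Jan 1 is Friday, common year.
1840: Jan 1 Wednesday, leap
1839: Jan 1 Tuesday, common
1838: Jan 1 Monday, common
1837: Jan 1 Sunday, common
1836: Jan 1 Friday, leap
1835: Jan 1 Thursday, common
1834: Jan 1 Wednesday, common
1833: Jan 1 Tuesday, common
1832: Jan 1 Sunday, leap
1831: Jan 1 Saturday, common
1830: Jan 1 Friday, common
1830 matches on both conditions.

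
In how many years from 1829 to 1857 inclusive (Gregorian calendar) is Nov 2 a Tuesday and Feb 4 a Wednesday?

1

Check each year's weekday for Nov 2 and Feb 4:
  1829: Mon/Wed  1830: Tue/Thu  1831: Wed/Fri  1832: Fri/Sat  1833: Sat/Mon  1834: Sun/Tue  1835: Mon/Wed  1836: Wed/Thu  1837: Thu/Sat  1838: Fri/Sun  1839: Sat/Mon  1840: Mon/Tue  1841: Tue/Thu  1842: Wed/Fri  1843: Thu/Sat  1844: Sat/Sun  1845: Sun/Tue  1846: Mon/Wed  1847: Tue/Thu  1848: Thu/Fri  1849: Fri/Sun  1850: Sat/Mon  1851: Sun/Tue  1852: Tue/Wed ✓  1853: Wed/Fri  1854: Thu/Sat  1855: Fri/Sun  1856: Sun/Mon  1857: Mon/Wed
Both conditions hold in: 1852 — 1.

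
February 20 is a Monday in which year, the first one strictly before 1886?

1882

From one year to the next, a fixed date's weekday advances by 1, or by 2 when a Feb 29 lies between the two dates.
1886: February 20 is Saturday.
1885: Friday (−1)
1884: Wednesday (−2)
1883: Tuesday (−1)
1882: Monday (−1)
February 20 falls on a Monday in 1882.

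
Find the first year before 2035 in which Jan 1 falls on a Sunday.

2034

Jan 1 advances by 2 weekdays after a leap year and by 1 after a common year.
2035: Jan 1 is Monday.
2034: Sunday
2034 begins on a Sunday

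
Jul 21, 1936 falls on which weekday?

Tuesday

January 1, 1936 is a Wednesday.
July 21 is day 203 of the year, i.e. 202 days after Jan 1.
202 mod 7 = 6, so advance 6 weekdays from Wednesday: Tuesday.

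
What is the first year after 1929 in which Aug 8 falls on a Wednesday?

1934

From one year to the next, a fixed date's weekday advances by 1, or by 2 when a Feb 29 lies between the two dates.
1929: August 8 is Thursday.
1930: Friday (+1)
1931: Saturday (+1)
1932: Monday (+2)
1933: Tuesday (+1)
1934: Wednesday (+1)
Aug 8 falls on a Wednesday in 1934.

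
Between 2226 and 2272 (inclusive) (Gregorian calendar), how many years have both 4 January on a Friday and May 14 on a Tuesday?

5

Check each year's weekday for 4 January and May 14:
  2226: Wed/Sun  2227: Thu/Mon  2228: Fri/Wed  2229: Sun/Thu  2230: Mon/Fri  2231: Tue/Sat  2232: Wed/Mon  2233: Fri/Tue ✓  2234: Sat/Wed  2235: Sun/Thu  2236: Mon/Sat  2237: Wed/Sun  2238: Thu/Mon  2239: Fri/Tue ✓  …(19 more)…  2259: Tue/Sat  2260: Wed/Mon  2261: Fri/Tue ✓  2262: Sat/Wed  2263: Sun/Thu  2264: Mon/Sat  2265: Wed/Sun  2266: Thu/Mon  2267: Fri/Tue ✓  2268: Sat/Thu  2269: Mon/Fri  2270: Tue/Sat  2271: Wed/Sun  2272: Thu/Tue
Both conditions hold in: 2233, 2239, 2250, 2261, 2267 — 5.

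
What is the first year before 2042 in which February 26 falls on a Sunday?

From one year to the next, a fixed date's weekday advances by 1, or by 2 when a Feb 29 lies between the two dates.
2042: February 26 is Wednesday.
2041: Tuesday (−1)
2040: Sunday (−2)
February 26 falls on a Sunday in 2040.

2040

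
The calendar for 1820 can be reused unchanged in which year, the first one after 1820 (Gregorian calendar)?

Two years share a calendar iff Jan 1 falls on the same weekday and both are leap or both are common. 1820: Jan 1 is Saturday, leap year.
1821: Jan 1 Monday, common
1822: Jan 1 Tuesday, common
1823: Jan 1 Wednesday, common
1824: Jan 1 Thursday, leap
1825: Jan 1 Saturday, common
1826: Jan 1 Sunday, common
1827: Jan 1 Monday, common
1828: Jan 1 Tuesday, leap
1829: Jan 1 Thursday, common
1830: Jan 1 Friday, common
1831: Jan 1 Saturday, common
1832: Jan 1 Sunday, leap
1833: Jan 1 Tuesday, common
1834: Jan 1 Wednesday, common
1835: Jan 1 Thursday, common
1836: Jan 1 Friday, leap
1837: Jan 1 Sunday, common
1838: Jan 1 Monday, common
1839: Jan 1 Tuesday, common
1840: Jan 1 Wednesday, leap
1841: Jan 1 Friday, common
1842: Jan 1 Saturday, common
1843: Jan 1 Sunday, common
1844: Jan 1 Monday, leap
1845: Jan 1 Wednesday, common
1846: Jan 1 Thursday, common
1847: Jan 1 Friday, common
1848: Jan 1 Saturday, leap
1848 matches on both conditions.

1848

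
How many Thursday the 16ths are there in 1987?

Check the 16th of each month of 1987: Jan 16: Fri, Feb 16: Mon, Mar 16: Mon, Apr 16: Thu, May 16: Sat, Jun 16: Tue, Jul 16: Thu, Aug 16: Sun, Sep 16: Wed, Oct 16: Fri, Nov 16: Mon, Dec 16: Wed.
Thursday occurs in April, July — 2 months.

2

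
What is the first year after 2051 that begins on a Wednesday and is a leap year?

Jan 1 advances by 2 weekdays after a leap year and by 1 after a common year.
2051: Jan 1 is Sunday.
2052: Monday (leap)
2053: Wednesday
2054: Thursday
2055: Friday
2056: Saturday (leap)
2057: Monday
2058: Tuesday
2059: Wednesday
2060: Thursday (leap)
2061: Saturday
2062: Sunday
2063: Monday
2064: Tuesday (leap)
2065: Thursday
2066: Friday
2067: Saturday
2068: Sunday (leap)
2069: Tuesday
2070: Wednesday
2071: Thursday
2072: Friday (leap)
2073: Sunday
2074: Monday
2075: Tuesday
2076: Wednesday (leap)
2076 begins on a Wednesday and is a leap year.

2076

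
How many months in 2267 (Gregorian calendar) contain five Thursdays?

A month of length L has five Thursdays iff its first Thursday is on day ≤ L−28 (so day 1–3 in a 31-day month, 1–2 in a 30-day month, day 1 in a leap February).
Checking each month of 2267: Jan starts Tue (31d) ✓; Feb starts Fri (28d); Mar starts Fri (31d); Apr starts Mon (30d); May starts Wed (31d) ✓; Jun starts Sat (30d); Jul starts Mon (31d); Aug starts Thu (31d) ✓; Sep starts Sun (30d); Oct starts Tue (31d) ✓; Nov starts Fri (30d); Dec starts Sun (31d).
Five-Thursday months: January, May, August, October → 4.

4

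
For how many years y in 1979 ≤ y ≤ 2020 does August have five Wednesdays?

August has 31 days; it has five Wednesdays when Wednesday falls among the first (month-length − 28) days — i.e. when August 1 is one of Wednesday/Tuesday/Monday.
August 1 by year: 1979:Wed✓ 1980:Fri 1981:Sat 1982:Sun 1983:Mon✓ 1984:Wed✓ 1985:Thu 1986:Fri 1987:Sat 1988:Mon✓ 1989:Tue✓ 1990:Wed✓ 1991:Thu 1992:Sat 1993:Sun …(12 more)… 2006:Tue✓ 2007:Wed✓ 2008:Fri 2009:Sat 2010:Sun 2011:Mon✓ 2012:Wed✓ 2013:Thu 2014:Fri 2015:Sat 2016:Mon✓ 2017:Tue✓ 2018:Wed✓ 2019:Thu 2020:Sat
Years with five Wednesdays: 1979, 1983, 1984, 1988, 1989, 1990, 1994, 1995, 2000, 2001, 2005, 2006, 2007, 2011, 2012, 2016, 2017, 2018 → 18.

18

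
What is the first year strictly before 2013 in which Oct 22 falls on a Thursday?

From one year to the next, a fixed date's weekday advances by 1, or by 2 when a Feb 29 lies between the two dates.
2013: October 22 is Tuesday.
2012: Monday (−1)
2011: Saturday (−2)
2010: Friday (−1)
2009: Thursday (−1)
Oct 22 falls on a Thursday in 2009.

2009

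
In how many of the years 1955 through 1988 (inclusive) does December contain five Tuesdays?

December has 31 days; it has five Tuesdays when Tuesday falls among the first (month-length − 28) days — i.e. when December 1 is one of Tuesday/Monday/Sunday.
December 1 by year: 1955:Thu 1956:Sat 1957:Sun✓ 1958:Mon✓ 1959:Tue✓ 1960:Thu 1961:Fri 1962:Sat 1963:Sun✓ 1964:Tue✓ 1965:Wed 1966:Thu 1967:Fri 1968:Sun✓ 1969:Mon✓ …(4 more)… 1974:Sun✓ 1975:Mon✓ 1976:Wed 1977:Thu 1978:Fri 1979:Sat 1980:Mon✓ 1981:Tue✓ 1982:Wed 1983:Thu 1984:Sat 1985:Sun✓ 1986:Mon✓ 1987:Tue✓ 1988:Thu
Years with five Tuesdays: 1957, 1958, 1959, 1963, 1964, 1968, 1969, 1970, 1974, 1975, 1980, 1981, 1985, 1986, 1987 → 15.

15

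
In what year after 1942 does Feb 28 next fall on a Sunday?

From one year to the next, a fixed date's weekday advances by 1, or by 2 when a Feb 29 lies between the two dates.
1942: February 28 is Saturday.
1943: Sunday (+1)
Feb 28 falls on a Sunday in 1943.

1943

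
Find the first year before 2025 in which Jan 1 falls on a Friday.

Jan 1 advances by 2 weekdays after a leap year and by 1 after a common year.
2025: Jan 1 is Wednesday.
2024: Monday (leap)
2023: Sunday
2022: Saturday
2021: Friday
2021 begins on a Friday

2021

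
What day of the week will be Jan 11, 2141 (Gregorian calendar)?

January 1, 2141 is a Sunday.
January 11 is day 11 of the year, i.e. 10 days after Jan 1.
10 mod 7 = 3, so advance 3 weekdays from Sunday: Wednesday.

Wednesday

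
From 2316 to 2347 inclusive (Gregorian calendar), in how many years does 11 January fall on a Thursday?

Track 11 January's weekday year by year (advancing +1, or +2 across a Feb 29):
  2316: Tue  2317: Thu (+2) ✓  2318: Fri (+1)  2319: Sat (+1)  2320: Sun (+1)
  2321: Tue (+2)  2322: Wed (+1)  2323: Thu (+1) ✓  2324: Fri (+1)  2325: Sun (+2)
  2326: Mon (+1)  2327: Tue (+1)  2328: Wed (+1)  2329: Fri (+2)  … (4 more years) …
  2334: Thu (+1) ✓  2335: Fri (+1)  2336: Sat (+1)  2337: Mon (+2)  2338: Tue (+1)
  2339: Wed (+1)  2340: Thu (+1) ✓  2341: Sat (+2)  2342: Sun (+1)  2343: Mon (+1)
  2344: Tue (+1)  2345: Thu (+2) ✓  2346: Fri (+1)  2347: Sat (+1)
Thursday years: 2317, 2323, 2334, 2340, 2345 — 5 in total.

5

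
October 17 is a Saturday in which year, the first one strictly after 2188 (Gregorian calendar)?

2189

From one year to the next, a fixed date's weekday advances by 1, or by 2 when a Feb 29 lies between the two dates.
2188: October 17 is Friday.
2189: Saturday (+1)
October 17 falls on a Saturday in 2189.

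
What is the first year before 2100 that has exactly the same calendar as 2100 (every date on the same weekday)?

2094

Two years share a calendar iff Jan 1 falls on the same weekday and both are leap or both are common. 2100: Jan 1 is Friday, common year.
2099: Jan 1 Thursday, common
2098: Jan 1 Wednesday, common
2097: Jan 1 Tuesday, common
2096: Jan 1 Sunday, leap
2095: Jan 1 Saturday, common
2094: Jan 1 Friday, common
2094 matches on both conditions.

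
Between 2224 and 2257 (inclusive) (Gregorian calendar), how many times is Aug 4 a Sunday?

4

Track Aug 4's weekday year by year (advancing +1, or +2 across a Feb 29):
  2224: Wed  2225: Thu (+1)  2226: Fri (+1)  2227: Sat (+1)  2228: Mon (+2)
  2229: Tue (+1)  2230: Wed (+1)  2231: Thu (+1)  2232: Sat (+2)  2233: Sun (+1) ✓
  2234: Mon (+1)  2235: Tue (+1)  2236: Thu (+2)  2237: Fri (+1)  … (6 more years) …
  2244: Sun (+2) ✓  2245: Mon (+1)  2246: Tue (+1)  2247: Wed (+1)  2248: Fri (+2)
  2249: Sat (+1)  2250: Sun (+1) ✓  2251: Mon (+1)  2252: Wed (+2)  2253: Thu (+1)
  2254: Fri (+1)  2255: Sat (+1)  2256: Mon (+2)  2257: Tue (+1)
Sunday years: 2233, 2239, 2244, 2250 — 4 in total.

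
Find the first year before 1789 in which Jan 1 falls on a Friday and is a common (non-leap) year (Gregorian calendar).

1779

Jan 1 advances by 2 weekdays after a leap year and by 1 after a common year.
1789: Jan 1 is Thursday.
1788: Tuesday (leap)
1787: Monday
1786: Sunday
1785: Saturday
1784: Thursday (leap)
1783: Wednesday
1782: Tuesday
1781: Monday
1780: Saturday (leap)
1779: Friday
1779 begins on a Friday and is a common year.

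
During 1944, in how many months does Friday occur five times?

4

A month of length L has five Fridays iff its first Friday is on day ≤ L−28 (so day 1–3 in a 31-day month, 1–2 in a 30-day month, day 1 in a leap February).
Checking each month of 1944: Jan starts Sat (31d); Feb starts Tue (29d); Mar starts Wed (31d) ✓; Apr starts Sat (30d); May starts Mon (31d); Jun starts Thu (30d) ✓; Jul starts Sat (31d); Aug starts Tue (31d); Sep starts Fri (30d) ✓; Oct starts Sun (31d); Nov starts Wed (30d); Dec starts Fri (31d) ✓.
Five-Friday months: March, June, September, December → 4.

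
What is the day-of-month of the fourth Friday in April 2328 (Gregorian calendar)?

27

April 1, 2328 is a Sunday, so the first Friday is the 6th.
The fourth Friday is 6 + 21 = 27.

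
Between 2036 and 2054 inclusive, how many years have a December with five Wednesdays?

December has 31 days; it has five Wednesdays when Wednesday falls among the first (month-length − 28) days — i.e. when December 1 is one of Wednesday/Tuesday/Monday.
December 1 by year: 2036:Mon✓ 2037:Tue✓ 2038:Wed✓ 2039:Thu 2040:Sat 2041:Sun 2042:Mon✓ 2043:Tue✓ 2044:Thu 2045:Fri 2046:Sat 2047:Sun 2048:Tue✓ 2049:Wed✓ 2050:Thu 2051:Fri 2052:Sun 2053:Mon✓ 2054:Tue✓
Years with five Wednesdays: 2036, 2037, 2038, 2042, 2043, 2048, 2049, 2053, 2054 → 9.

9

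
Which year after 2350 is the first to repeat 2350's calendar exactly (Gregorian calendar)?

Two years share a calendar iff Jan 1 falls on the same weekday and both are leap or both are common. 2350: Jan 1 is Sunday, common year.
2351: Jan 1 Monday, common
2352: Jan 1 Tuesday, leap
2353: Jan 1 Thursday, common
2354: Jan 1 Friday, common
2355: Jan 1 Saturday, common
2356: Jan 1 Sunday, leap
2357: Jan 1 Tuesday, common
2358: Jan 1 Wednesday, common
2359: Jan 1 Thursday, common
2360: Jan 1 Friday, leap
2361: Jan 1 Sunday, common
2361 matches on both conditions.

2361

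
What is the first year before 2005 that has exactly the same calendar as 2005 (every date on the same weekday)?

Two years share a calendar iff Jan 1 falls on the same weekday and both are leap or both are common. 2005: Jan 1 is Saturday, common year.
2004: Jan 1 Thursday, leap
2003: Jan 1 Wednesday, common
2002: Jan 1 Tuesday, common
2001: Jan 1 Monday, common
2000: Jan 1 Saturday, leap
1999: Jan 1 Friday, common
1998: Jan 1 Thursday, common
1997: Jan 1 Wednesday, common
1996: Jan 1 Monday, leap
1995: Jan 1 Sunday, common
1994: Jan 1 Saturday, common
1994 matches on both conditions.

1994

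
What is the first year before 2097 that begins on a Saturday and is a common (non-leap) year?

Jan 1 advances by 2 weekdays after a leap year and by 1 after a common year.
2097: Jan 1 is Tuesday.
2096: Sunday (leap)
2095: Saturday
2095 begins on a Saturday and is a common year.

2095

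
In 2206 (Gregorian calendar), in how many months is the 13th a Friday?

1

Check the 13th of each month of 2206: Jan 13: Mon, Feb 13: Thu, Mar 13: Thu, Apr 13: Sun, May 13: Tue, Jun 13: Fri, Jul 13: Sun, Aug 13: Wed, Sep 13: Sat, Oct 13: Mon, Nov 13: Thu, Dec 13: Sat.
Friday occurs in June — 1 month.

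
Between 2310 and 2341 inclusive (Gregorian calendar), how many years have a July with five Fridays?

July has 31 days; it has five Fridays when Friday falls among the first (month-length − 28) days — i.e. when July 1 is one of Friday/Thursday/Wednesday.
July 1 by year: 2310:Fri✓ 2311:Sat 2312:Mon 2313:Tue 2314:Wed✓ 2315:Thu✓ 2316:Sat 2317:Sun 2318:Mon 2319:Tue 2320:Thu✓ 2321:Fri✓ 2322:Sat 2323:Sun 2324:Tue 2325:Wed✓ 2326:Thu✓ 2327:Fri✓ 2328:Sun 2329:Mon 2330:Tue 2331:Wed✓ 2332:Fri✓ 2333:Sat 2334:Sun 2335:Mon 2336:Wed✓ 2337:Thu✓ 2338:Fri✓ 2339:Sat 2340:Mon 2341:Tue
Years with five Fridays: 2310, 2314, 2315, 2320, 2321, 2325, 2326, 2327, 2331, 2332, 2336, 2337, 2338 → 13.

13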